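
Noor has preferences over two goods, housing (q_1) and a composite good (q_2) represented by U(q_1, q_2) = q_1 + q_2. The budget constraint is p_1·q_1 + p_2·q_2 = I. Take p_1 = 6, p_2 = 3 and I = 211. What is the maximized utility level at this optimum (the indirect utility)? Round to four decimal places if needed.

V = 70.3333

Perfect substitutes: compare marginal utility per dollar. 1/p_1 vs 1/p_2 → 0.1667 vs 0.3333.
q_2 gives more utility per dollar, so spend all income on q_2: q_2* = I/p_2, q_1* = 0.
Numerically: q_1* = 0, q_2* = 70.3333.
Utility at the optimum: U(0, 70.3333) = 70.3333.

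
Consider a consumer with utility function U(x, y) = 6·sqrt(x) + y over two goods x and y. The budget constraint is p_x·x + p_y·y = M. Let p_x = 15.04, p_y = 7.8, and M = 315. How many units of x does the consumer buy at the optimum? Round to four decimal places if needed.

x* = 2.4207

Thus x* = (3·p_y/p_x)² — independent of M — with the rest of income spent on y.
Plugging in: x* = (3·7.8/15.04)² = 2.4207.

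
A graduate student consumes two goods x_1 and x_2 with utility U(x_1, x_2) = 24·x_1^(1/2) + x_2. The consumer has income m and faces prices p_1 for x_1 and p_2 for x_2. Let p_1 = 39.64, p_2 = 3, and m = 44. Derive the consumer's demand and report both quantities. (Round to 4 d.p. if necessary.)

Plugging in: x_1* = (12·3/39.64)² = 0.8248, x_2* = 3.7686.

x_1* = 0.8248, x_2* = 3.7686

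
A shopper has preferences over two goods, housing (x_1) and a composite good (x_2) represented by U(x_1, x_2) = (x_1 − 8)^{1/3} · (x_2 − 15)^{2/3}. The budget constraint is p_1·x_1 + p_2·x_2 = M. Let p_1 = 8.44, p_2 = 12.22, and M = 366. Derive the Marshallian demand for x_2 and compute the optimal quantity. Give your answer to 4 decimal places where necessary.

x_2* = 21.2837

MRS = (1/2)·(x_2−15)/(x_1−8). Tangency with p_1/p_2 gives x_2−15 = 2·(p_1/p_2)·(x_1−8).
Substituting into the budget: x_1* = 8 + 1/3·(M − 8·p_1 − 15·p_2)/p_1, and x_2* = 15 + 2/3·(…)/p_2.
Discretionary income = 366 − 8·8.44 − 15·12.22 = 115.18; x_2* = 15 + 2/3·115.18/12.22 = 21.2837.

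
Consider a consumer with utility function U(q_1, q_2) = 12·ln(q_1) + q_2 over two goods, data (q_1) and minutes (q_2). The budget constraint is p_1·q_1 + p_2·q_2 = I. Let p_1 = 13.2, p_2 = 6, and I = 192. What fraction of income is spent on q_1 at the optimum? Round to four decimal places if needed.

share on q_1 = 0.375

Set MRS = p_1/p_2: (12/q_1)/1 = p_1/p_2.
So q_1*(p_1,p_2) = 12·p_2/p_1, independent of income; and q_2* = (I − 12·p_2)/p_2.
At the given prices: q_1* = 12·6/13.2 = 5.4545, and q_2* = 20.
Expenditure on q_1: 13.2·5.4545 = 72; share = 0.375.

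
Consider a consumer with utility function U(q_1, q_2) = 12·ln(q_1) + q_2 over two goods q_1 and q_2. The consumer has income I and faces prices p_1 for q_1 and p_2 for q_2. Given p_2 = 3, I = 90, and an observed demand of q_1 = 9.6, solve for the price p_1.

MU_q_1 = 12/q_1, MU_q_2 = 1. Tangency: 12/q_1 = p_1/p_2.
So q_1*(p_1,p_2) = 12·p_2/p_1, independent of income; and q_2* = (I − 12·p_2)/p_2.
Set q_1* = 9.6 in the demand function and solve for p_1: p_1 = 3.75.

p_1 = 3.75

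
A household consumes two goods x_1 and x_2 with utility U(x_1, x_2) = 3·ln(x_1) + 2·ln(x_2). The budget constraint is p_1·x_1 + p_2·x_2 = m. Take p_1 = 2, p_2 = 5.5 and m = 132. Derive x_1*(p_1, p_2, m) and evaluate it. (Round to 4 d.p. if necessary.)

MU_x_1/MU_x_2 = (3·x_2)/(2·x_1); tangency sets this equal to p_1/p_2.
So 3·p_2·x_2 = 2·p_1·x_1; combined with the budget, a share 0.6 of income goes to x_1.
Demand: x_1*(p_1,p_2,m) = 0.6·m/p_1 and x_2* = 0.4·m/p_2.
At p_1=2, p_2=5.5, m=132: x_1* = 0.6·132/2 = 39.6.

x_1* = 39.6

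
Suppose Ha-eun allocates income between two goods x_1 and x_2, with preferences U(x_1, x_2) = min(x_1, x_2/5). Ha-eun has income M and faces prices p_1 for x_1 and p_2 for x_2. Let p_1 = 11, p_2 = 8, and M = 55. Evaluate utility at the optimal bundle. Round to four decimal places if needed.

With perfect complements, no substitution: consume in ratio x_1:x_2 = 1:5.
Budget: p_1·x_1 + p_2·5·x_1 = M, so (p_1 + 5·p_2)·x_1 = M.
Demand: x_1*(p_1,p_2,M) = M/(p_1 + 5·p_2), x_2* = 5·M/(p_1 + 5·p_2).
Here 11 + 5·8 = 51, giving x_1* = 1.0784 and x_2* = 5.3922.
Utility at the optimum: U(1.0784, 5.3922) = 1.0784.

V = 1.0784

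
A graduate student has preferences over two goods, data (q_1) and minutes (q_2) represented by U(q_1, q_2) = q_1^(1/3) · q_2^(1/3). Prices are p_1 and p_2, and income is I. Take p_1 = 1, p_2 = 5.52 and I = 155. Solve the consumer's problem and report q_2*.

MU_q_1/MU_q_2 = (1/3·q_2)/(1/3·q_1); tangency sets this equal to p_1/p_2.
So 1/3·p_2·q_2 = 1/3·p_1·q_1; combined with the budget, a share 0.5 of income goes to q_1.
Demand: q_1*(p_1,p_2,I) = 0.5·I/p_1 and q_2* = 0.5·I/p_2.
At p_1=1, p_2=5.52, I=155: q_2* = 0.5·155/5.52 = 14.0399.

q_2* = 14.0399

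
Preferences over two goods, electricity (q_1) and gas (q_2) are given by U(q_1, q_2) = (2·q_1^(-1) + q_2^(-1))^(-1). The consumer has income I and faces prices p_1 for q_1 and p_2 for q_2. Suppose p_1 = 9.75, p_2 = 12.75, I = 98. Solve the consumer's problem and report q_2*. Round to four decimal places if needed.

MU_q_1 ∝ 2·q_1^(-2), MU_q_2 ∝ q_2^(-2), so MRS = 2·(q_2/q_1)^(2) = p_1/p_2.
Solve for the ratio: q_2/q_1 = [(1/2)·p_1/p_2]^(0.5).
Substitute q_2 = (q_2/q_1)·q_1 into the budget: q_1* = I/(p_1 + p_2·(q_2/q_1)).
Numerically q_2/q_1 = 0.618347, so q_1* = 98/(9.75 + 12.75·0.618347) = 5.5575 and q_2* = 0.618347·5.5575 = 3.4364.

q_2* = 3.4364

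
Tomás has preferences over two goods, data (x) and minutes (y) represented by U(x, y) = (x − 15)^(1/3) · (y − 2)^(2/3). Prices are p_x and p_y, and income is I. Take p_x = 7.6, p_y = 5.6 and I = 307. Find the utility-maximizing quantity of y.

y* = 23.6429

This is Cobb-Douglas in (x−15, y−2): tangency gives 1/3·p_y·(y−2) = 2/3·p_x·(x−15).
After buying the subsistence bundle (15, 2), a share 1/3 of the remaining income goes to x: x* = 15 + 1/3·(I − 15p_x − 2p_y)/p_x.
Discretionary income = 307 − 15·7.6 − 2·5.6 = 181.8; y* = 2 + 2/3·181.8/5.6 = 23.6429.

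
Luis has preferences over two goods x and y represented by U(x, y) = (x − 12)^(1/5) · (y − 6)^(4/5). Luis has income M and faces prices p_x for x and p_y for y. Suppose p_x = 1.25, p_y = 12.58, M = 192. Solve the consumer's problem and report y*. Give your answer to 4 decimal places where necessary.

y* = 12.456

This is Cobb-Douglas in (x−12, y−6): tangency gives 0.2·p_y·(y−6) = 0.8·p_x·(x−12).
After buying the subsistence bundle (12, 6), a share 0.2 of the remaining income goes to x: x* = 12 + 0.2·(M − 12p_x − 6p_y)/p_x.
Discretionary income = 192 − 12·1.25 − 6·12.58 = 101.52; y* = 6 + 0.8·101.52/12.58 = 12.456.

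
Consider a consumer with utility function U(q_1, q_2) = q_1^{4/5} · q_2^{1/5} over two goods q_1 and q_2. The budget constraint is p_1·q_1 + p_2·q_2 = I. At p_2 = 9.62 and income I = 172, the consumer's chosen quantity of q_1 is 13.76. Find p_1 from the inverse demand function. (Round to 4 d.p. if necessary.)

The MRS is 4·q_2/q_1. Set MRS = p_1/p_2.
Rearranging, p_2·q_2 = (1/4)·p_1·q_1. Substituting into the budget gives p_1·q_1·(1 + (1/4)) = I.
Demand: q_1*(p_1,p_2,I) = 0.8·I/p_1 and q_2* = 0.2·I/p_2.
Set q_1* = 13.76 in the demand function and solve for p_1: p_1 = 10.

p_1 = 10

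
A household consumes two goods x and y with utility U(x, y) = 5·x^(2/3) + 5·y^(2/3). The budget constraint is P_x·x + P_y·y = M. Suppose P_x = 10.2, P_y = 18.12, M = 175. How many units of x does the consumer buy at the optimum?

x* = 13.0285

MRS = MU_x/MU_y = (y/x)^(1/3). Set equal to P_x/P_y.
Solve for the ratio: y/x = [P_x/P_y]^(3).
Substitute y = (y/x)·x into the budget: x* = M/(P_x + P_y·(y/x)).
Numerically y/x = 0.178372, so x* = 175/(10.2 + 18.12·0.178372) = 13.0285.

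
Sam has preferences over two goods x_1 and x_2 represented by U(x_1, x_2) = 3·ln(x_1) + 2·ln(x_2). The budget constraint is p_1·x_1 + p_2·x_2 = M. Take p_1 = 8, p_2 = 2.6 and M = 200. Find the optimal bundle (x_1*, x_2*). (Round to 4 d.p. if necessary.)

x_1* = 15, x_2* = 30.7692

Tangency: MRS = (3/2)·x_2/x_1 = p_1/p_2.
So 3·p_2·x_2 = 2·p_1·x_1; combined with the budget, a share 0.6 of income goes to x_1.
Demand: x_1*(p_1,p_2,M) = 0.6·M/p_1 and x_2* = 0.4·M/p_2.
At p_1=8, p_2=2.6, M=200: x_1* = 0.6·200/8 = 15, x_2* = 30.7692.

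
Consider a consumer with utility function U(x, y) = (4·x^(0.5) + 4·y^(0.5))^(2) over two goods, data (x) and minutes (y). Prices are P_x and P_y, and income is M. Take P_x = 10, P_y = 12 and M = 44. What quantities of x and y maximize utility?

x* = 2.4, y* = 1.6667

MU_x ∝ 4·x^(-0.5), MU_y ∝ 4·y^(-0.5), so MRS = (y/x)^(0.5) = P_x/P_y.
Solve for the ratio: y/x = [P_x/P_y]^(2).
Substitute y = (y/x)·x into the budget: x* = M/(P_x + P_y·(y/x)).
Numerically y/x = 0.694444, so x* = 44/(10 + 12·0.694444) = 2.4 and y* = 0.694444·2.4 = 1.6667.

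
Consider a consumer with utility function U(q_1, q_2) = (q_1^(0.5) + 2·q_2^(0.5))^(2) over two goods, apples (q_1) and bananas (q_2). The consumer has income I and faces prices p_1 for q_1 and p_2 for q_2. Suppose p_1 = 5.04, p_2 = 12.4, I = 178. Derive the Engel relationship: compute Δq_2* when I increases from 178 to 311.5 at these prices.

With the ratio pinned down, the budget gives q_1* = I/(p_1 + p_2·(q_2/q_1)) and q_2* = (q_2/q_1)·q_1*.
Numerically q_2/q_1 = 0.660812, so q_1* = 178/(5.04 + 12.4·0.660812) = 13.4501 and q_2* = 0.660812·13.4501 = 8.888.
At I' = 311.5: q_2* = 15.554. Change: 15.554 − 8.888 = 6.666.

Δq_2* = 6.666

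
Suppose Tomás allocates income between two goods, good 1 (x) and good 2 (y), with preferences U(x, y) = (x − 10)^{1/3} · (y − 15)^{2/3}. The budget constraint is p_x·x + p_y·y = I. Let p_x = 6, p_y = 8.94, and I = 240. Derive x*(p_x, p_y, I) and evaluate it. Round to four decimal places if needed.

MRS = (1/2)·(y−15)/(x−10). Tangency with p_x/p_y gives y−15 = 2·(p_x/p_y)·(x−10).
After buying the subsistence bundle (10, 15), a share 1/3 of the remaining income goes to x: x* = 10 + 1/3·(I − 10p_x − 15p_y)/p_x.
Discretionary income = 240 − 10·6 − 15·8.94 = 45.9; x* = 10 + 1/3·45.9/6 = 12.55.

x* = 12.55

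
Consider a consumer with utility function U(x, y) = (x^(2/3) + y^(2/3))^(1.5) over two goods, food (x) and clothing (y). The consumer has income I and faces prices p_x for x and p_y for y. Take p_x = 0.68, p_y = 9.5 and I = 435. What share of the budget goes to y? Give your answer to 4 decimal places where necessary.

share on y = 0.0051

MRS = MU_x/MU_y = (y/x)^(1/3). Set equal to p_x/p_y.
Hence y/x = (p_x/p_y)^(1/(1/3)), i.e. raised to the 3 power.
With the ratio pinned down, the budget gives x* = I/(p_x + p_y·(y/x)) and y* = (y/x)·x*.
Numerically y/x = 0.000367, so x* = 435/(0.68 + 9.5·0.000367) = 636.445 and y* = 0.000367·636.445 = 0.2334.
Expenditure on y: 9.5·0.2334 = 2.2174; share = 0.0051.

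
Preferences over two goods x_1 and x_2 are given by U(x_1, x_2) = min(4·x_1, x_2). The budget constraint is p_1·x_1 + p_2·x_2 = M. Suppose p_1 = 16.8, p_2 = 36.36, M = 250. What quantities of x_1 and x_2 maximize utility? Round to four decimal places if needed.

Leontief preferences: the optimum is at the kink where x_1/1 = x_2/4, i.e. x_2 = 4·x_1.
Budget: p_1·x_1 + p_2·4·x_1 = M, so (p_1 + 4·p_2)·x_1 = M.
Demand: x_1*(p_1,p_2,M) = M/(p_1 + 4·p_2), x_2* = 4·M/(p_1 + 4·p_2).
Here 16.8 + 4·36.36 = 162.24, giving x_1* = 1.5409 and x_2* = 6.1637.

x_1* = 1.5409, x_2* = 6.1637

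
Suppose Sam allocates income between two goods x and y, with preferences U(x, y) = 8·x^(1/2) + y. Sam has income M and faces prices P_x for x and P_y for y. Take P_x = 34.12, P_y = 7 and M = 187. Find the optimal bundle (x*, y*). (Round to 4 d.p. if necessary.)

x* = 0.6734, y* = 23.4318

Set MRS = P_x/P_y: 4·x^(−1/2) = P_x/P_y.
Solve: √x = 4·P_y/P_x, so x*(P_x,P_y) = (4·P_y/P_x)², and y* = (M − P_x·x*)/P_y.
Plugging in: x* = (4·7/34.12)² = 0.6734, y* = 23.4318.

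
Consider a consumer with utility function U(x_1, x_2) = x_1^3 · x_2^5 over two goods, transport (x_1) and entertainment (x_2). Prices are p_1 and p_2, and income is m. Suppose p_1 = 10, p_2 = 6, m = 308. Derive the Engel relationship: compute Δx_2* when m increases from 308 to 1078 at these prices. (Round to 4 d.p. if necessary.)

Δx_2* = 80.2083

Demand: x_1*(p_1,p_2,m) = 0.375·m/p_1 and x_2* = 0.625·m/p_2.
At p_1=10, p_2=6, m=308: x_2* = 0.625·308/6 = 32.0833.
At m' = 1078: x_2* = 112.2917. Change: 112.2917 − 32.0833 = 80.2083.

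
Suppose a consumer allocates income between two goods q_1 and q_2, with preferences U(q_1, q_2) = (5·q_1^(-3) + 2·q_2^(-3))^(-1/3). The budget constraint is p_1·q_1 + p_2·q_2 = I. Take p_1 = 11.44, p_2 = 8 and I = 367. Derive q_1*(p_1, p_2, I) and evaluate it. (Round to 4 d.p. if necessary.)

Numerically q_2/q_1 = 0.869659, so q_1* = 367/(11.44 + 8·0.869659) = 19.9486.

q_1* = 19.9486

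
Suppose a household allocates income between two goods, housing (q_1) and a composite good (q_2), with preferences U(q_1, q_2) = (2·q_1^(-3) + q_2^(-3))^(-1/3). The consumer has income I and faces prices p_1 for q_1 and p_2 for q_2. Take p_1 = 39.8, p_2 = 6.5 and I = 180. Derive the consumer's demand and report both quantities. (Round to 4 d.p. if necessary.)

q_1* = 3.7192, q_2* = 4.9196

With the ratio pinned down, the budget gives q_1* = I/(p_1 + p_2·(q_2/q_1)) and q_2* = (q_2/q_1)·q_1*.
Numerically q_2/q_1 = 1.322772, so q_1* = 180/(39.8 + 6.5·1.322772) = 3.7192 and q_2* = 1.322772·3.7192 = 4.9196.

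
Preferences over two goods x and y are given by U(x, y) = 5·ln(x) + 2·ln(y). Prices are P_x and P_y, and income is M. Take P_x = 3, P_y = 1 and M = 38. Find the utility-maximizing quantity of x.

x* = 9.0476

The MRS is (5/2)·y/x. Set MRS = P_x/P_y.
So 5·P_y·y = 2·P_x·x; combined with the budget, a share 5/7 of income goes to x.
Demand: x*(P_x,P_y,M) = 5/7·M/P_x and y* = 2/7·M/P_y.
At P_x=3, P_y=1, M=38: x* = 5/7·38/3 = 9.0476.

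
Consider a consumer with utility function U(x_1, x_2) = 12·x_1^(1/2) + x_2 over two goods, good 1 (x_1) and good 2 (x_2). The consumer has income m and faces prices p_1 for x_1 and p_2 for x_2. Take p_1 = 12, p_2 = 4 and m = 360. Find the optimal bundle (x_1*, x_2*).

Set MRS = p_1/p_2: 6·x_1^(−1/2) = p_1/p_2.
Solve: √x_1 = 6·p_2/p_1, so x_1*(p_1,p_2) = (6·p_2/p_1)², and x_2* = (m − p_1·x_1*)/p_2.
Plugging in: x_1* = (6·4/12)² = 4, x_2* = 78.

x_1* = 4, x_2* = 78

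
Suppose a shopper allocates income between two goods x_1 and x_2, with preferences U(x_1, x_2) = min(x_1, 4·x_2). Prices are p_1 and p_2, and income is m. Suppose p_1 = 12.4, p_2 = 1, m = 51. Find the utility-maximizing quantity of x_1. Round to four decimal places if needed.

Leontief preferences: the optimum is at the kink where x_1/4 = x_2/1, i.e. x_2 = (1/4)·x_1.
Budget: p_1·x_1 + p_2·(1/4)·x_1 = m, so (4·p_1 + p_2)·x_1 = 4·m.
Demand: x_1*(p_1,p_2,m) = 4·m/(4·p_1 + p_2), x_2* = m/(4·p_1 + p_2).
Here 4·12.4 + 1 = 50.6, giving x_1* = 4.0316.

x_1* = 4.0316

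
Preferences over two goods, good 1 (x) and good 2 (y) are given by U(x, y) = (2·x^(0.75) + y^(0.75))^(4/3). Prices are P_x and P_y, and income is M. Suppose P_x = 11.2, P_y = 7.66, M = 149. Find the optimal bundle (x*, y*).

With the ratio pinned down, the budget gives x* = M/(P_x + P_y·(y/x)) and y* = (y/x)·x*.
Numerically y/x = 0.285652, so x* = 149/(11.2 + 7.66·0.285652) = 11.1293 and y* = 0.285652·11.1293 = 3.1791.

x* = 11.1293, y* = 3.1791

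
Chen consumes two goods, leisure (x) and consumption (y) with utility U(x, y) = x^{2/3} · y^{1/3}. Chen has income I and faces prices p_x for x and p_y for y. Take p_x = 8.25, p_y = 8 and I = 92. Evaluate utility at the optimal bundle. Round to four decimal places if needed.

MU_x/MU_y = (2/3·y)/(1/3·x); tangency sets this equal to p_x/p_y.
So 2/3·p_y·y = 1/3·p_x·x; combined with the budget, a share 2/3 of income goes to x.
Demand: x*(p_x,p_y,I) = 2/3·I/p_x and y* = 1/3·I/p_y.
At p_x=8.25, p_y=8, I=92: x* = 2/3·92/8.25 = 7.4343, y* = 3.8333.
Utility at the optimum: U(7.4343, 3.8333) = 5.9615.

V = 5.9615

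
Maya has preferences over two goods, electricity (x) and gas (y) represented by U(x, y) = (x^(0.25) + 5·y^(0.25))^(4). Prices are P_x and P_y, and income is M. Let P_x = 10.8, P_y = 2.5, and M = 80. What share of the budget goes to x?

share on x = 0.067

From the CES first-order condition, (1/5)·(y/x)^(0.75) = P_x/P_y.
Hence y/x = (5·P_x/P_y)^(1/(0.75)), i.e. raised to the 4/3 power.
Substitute y = (y/x)·x into the budget: x* = M/(P_x + P_y·(y/x)).
Numerically y/x = 60.154991, so x* = 80/(10.8 + 2.5·60.154991) = 0.4963 and y* = 60.154991·0.4963 = 29.8559.
Expenditure on x: 10.8·0.4963 = 5.3602; share = 0.067.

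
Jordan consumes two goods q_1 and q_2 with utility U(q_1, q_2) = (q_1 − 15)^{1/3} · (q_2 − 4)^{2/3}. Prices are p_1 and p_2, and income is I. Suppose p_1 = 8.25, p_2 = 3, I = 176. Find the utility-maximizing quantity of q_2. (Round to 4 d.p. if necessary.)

q_2* = 12.9444

Let q_1' = q_1−15, q_2' = q_2−4. MRS = (1/2)·q_2'/q_1' = p_1/p_2.
Substituting into the budget: q_1* = 15 + 1/3·(I − 15·p_1 − 4·p_2)/p_1, and q_2* = 4 + 2/3·(…)/p_2.
Discretionary income = 176 − 15·8.25 − 4·3 = 40.25; q_2* = 4 + 2/3·40.25/3 = 12.9444.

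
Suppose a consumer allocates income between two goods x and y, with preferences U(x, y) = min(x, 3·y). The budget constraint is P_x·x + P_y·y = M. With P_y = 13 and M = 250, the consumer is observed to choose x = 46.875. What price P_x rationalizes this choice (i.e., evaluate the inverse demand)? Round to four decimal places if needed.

Leontief preferences: the optimum is at the kink where x/3 = y/1, i.e. y = (1/3)·x.
Budget: P_x·x + P_y·(1/3)·x = M, so (3·P_x + P_y)·x = 3·M.
Demand: x*(P_x,P_y,M) = 3·M/(3·P_x + P_y), y* = M/(3·P_x + P_y).
Set x* = 46.875 in the demand function and solve for P_x: P_x = 1.

P_x = 1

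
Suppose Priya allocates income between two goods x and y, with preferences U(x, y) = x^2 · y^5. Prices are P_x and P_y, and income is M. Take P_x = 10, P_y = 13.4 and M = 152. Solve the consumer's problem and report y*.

Demand: x*(P_x,P_y,M) = 2/7·M/P_x and y* = 5/7·M/P_y.
At P_x=10, P_y=13.4, M=152: y* = 5/7·152/13.4 = 8.1023.

y* = 8.1023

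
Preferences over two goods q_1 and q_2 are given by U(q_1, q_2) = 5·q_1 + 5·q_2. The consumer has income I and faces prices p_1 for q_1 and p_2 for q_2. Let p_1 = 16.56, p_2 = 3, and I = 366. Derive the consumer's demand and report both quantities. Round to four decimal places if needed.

q_1* = 0, q_2* = 122

Linear utility — the consumer picks whichever good has higher MU/price: 5/16.56 = 0.3019 vs 5/3 = 1.6667.
q_2 gives more utility per dollar, so spend all income on q_2: q_2* = I/p_2, q_1* = 0.
Numerically: q_1* = 0, q_2* = 122.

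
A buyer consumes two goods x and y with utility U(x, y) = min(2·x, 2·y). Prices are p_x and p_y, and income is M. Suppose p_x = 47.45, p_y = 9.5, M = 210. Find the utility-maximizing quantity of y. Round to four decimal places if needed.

y* = 3.6874

Leontief preferences: the optimum is at the kink where x/2 = y/2, i.e. y = x.
Budget: p_x·x + p_y·x = M, so (2·p_x + 2·p_y)·x = 2·M.
Demand: x*(p_x,p_y,M) = 2·M/(2·p_x + 2·p_y), y* = 2·M/(2·p_x + 2·p_y).
Here 2·47.45 + 2·9.5 = 113.9, giving y* = 3.6874.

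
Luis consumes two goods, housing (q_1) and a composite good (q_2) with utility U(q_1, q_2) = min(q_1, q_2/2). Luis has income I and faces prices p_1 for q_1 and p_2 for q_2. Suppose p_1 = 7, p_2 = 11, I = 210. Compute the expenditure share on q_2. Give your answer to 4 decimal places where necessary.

Leontief preferences: the optimum is at the kink where q_1/1 = q_2/2, i.e. q_2 = 2·q_1.
Budget: p_1·q_1 + p_2·2·q_1 = I, so (p_1 + 2·p_2)·q_1 = I.
Demand: q_1*(p_1,p_2,I) = I/(p_1 + 2·p_2), q_2* = 2·I/(p_1 + 2·p_2).
Here 7 + 2·11 = 29, giving q_1* = 7.2414 and q_2* = 14.4828.
Expenditure on q_2: 11·14.4828 = 159.3103; share = 0.7586.

share on q_2 = 0.7586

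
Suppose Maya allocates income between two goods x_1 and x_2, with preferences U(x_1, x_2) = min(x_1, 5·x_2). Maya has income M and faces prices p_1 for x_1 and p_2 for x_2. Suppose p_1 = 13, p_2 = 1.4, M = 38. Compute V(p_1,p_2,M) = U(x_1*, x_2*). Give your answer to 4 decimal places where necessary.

Demand: x_1*(p_1,p_2,M) = 5·M/(5·p_1 + p_2), x_2* = M/(5·p_1 + p_2).
Here 5·13 + 1.4 = 66.4, giving x_1* = 2.8614 and x_2* = 0.5723.
Utility at the optimum: U(2.8614, 0.5723) = 2.8614.

V = 2.8614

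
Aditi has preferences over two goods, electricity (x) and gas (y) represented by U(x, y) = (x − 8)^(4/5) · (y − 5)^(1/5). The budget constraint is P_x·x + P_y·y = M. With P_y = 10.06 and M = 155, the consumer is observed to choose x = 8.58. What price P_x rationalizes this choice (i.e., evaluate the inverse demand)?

This is Cobb-Douglas in (x−8, y−5): tangency gives 0.8·P_y·(y−5) = 0.2·P_x·(x−8).
Substituting into the budget: x* = 8 + 0.8·(M − 8·P_x − 5·P_y)/P_x, and y* = 5 + 0.2·(…)/P_y.
Set x* = 8.58 in the demand function and solve for P_x: P_x = 12.

P_x = 12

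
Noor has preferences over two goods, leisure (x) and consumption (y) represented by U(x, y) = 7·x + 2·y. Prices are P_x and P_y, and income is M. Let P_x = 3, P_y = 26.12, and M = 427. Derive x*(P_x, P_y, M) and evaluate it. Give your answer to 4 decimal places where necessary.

Linear utility — the consumer picks whichever good has higher MU/price: 7/3 = 2.3333 vs 2/26.12 = 0.0766.
x gives more utility per dollar, so spend all income on x: x* = M/P_x, y* = 0.
Numerically: x* = 142.3333, y* = 0.

x* = 142.3333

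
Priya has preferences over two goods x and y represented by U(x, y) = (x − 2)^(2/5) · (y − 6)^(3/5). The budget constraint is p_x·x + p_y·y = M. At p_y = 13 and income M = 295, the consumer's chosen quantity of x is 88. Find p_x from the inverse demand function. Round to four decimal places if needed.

Let x' = x−2, y' = y−6. MRS = (2/3)·y'/x' = p_x/p_y.
Substituting into the budget: x* = 2 + 0.4·(M − 2·p_x − 6·p_y)/p_x, and y* = 6 + 0.6·(…)/p_y.
Set x* = 88 in the demand function and solve for p_x: p_x = 1.

p_x = 1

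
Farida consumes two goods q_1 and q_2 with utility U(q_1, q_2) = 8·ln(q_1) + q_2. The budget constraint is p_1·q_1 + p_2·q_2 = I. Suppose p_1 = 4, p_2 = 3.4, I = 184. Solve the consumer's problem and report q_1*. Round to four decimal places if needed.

Set MRS = p_1/p_2: (8/q_1)/1 = p_1/p_2.
So q_1*(p_1,p_2) = 8·p_2/p_1, independent of income; and q_2* = (I − 8·p_2)/p_2.
At the given prices: q_1* = 8·3.4/4 = 6.8.

q_1* = 6.8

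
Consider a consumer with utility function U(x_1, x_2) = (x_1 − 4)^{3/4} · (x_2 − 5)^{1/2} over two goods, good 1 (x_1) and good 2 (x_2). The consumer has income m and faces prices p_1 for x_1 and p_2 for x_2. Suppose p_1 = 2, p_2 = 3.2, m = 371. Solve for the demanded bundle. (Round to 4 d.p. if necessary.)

x_1* = 108.1, x_2* = 48.375

Discretionary income = 371 − 4·2 − 5·3.2 = 347; x_1* = 4 + 0.6·347/2 = 108.1; x_2* = 5 + 0.4·347/3.2 = 48.375.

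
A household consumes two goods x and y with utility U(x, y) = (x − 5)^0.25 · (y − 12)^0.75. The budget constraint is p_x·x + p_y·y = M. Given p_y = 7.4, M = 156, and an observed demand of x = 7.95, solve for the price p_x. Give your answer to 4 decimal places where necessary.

p_x = 4

Let x' = x−5, y' = y−12. MRS = (1/3)·y'/x' = p_x/p_y.
Substituting into the budget: x* = 5 + 0.25·(M − 5·p_x − 12·p_y)/p_x, and y* = 12 + 0.75·(…)/p_y.
Set x* = 7.95 in the demand function and solve for p_x: p_x = 4.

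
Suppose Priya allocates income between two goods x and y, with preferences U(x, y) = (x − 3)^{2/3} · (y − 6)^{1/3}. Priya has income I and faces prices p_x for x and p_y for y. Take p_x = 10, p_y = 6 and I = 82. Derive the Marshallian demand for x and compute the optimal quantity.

x* = 4.0667

MRS = 2·(y−6)/(x−3). Tangency with p_x/p_y gives y−6 = (1/2)·(p_x/p_y)·(x−3).
After buying the subsistence bundle (3, 6), a share 2/3 of the remaining income goes to x: x* = 3 + 2/3·(I − 3p_x − 6p_y)/p_x.
Discretionary income = 82 − 3·10 − 6·6 = 16; x* = 3 + 2/3·16/10 = 4.0667.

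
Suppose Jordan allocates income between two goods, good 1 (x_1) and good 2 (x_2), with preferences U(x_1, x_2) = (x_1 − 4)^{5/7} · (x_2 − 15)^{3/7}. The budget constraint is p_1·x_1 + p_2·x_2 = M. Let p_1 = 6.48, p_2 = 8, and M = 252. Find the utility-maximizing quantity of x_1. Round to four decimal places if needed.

This is Cobb-Douglas in (x_1−4, x_2−15): tangency gives 5/7·p_2·(x_2−15) = 3/7·p_1·(x_1−4).
After buying the subsistence bundle (4, 15), a share 0.625 of the remaining income goes to x_1: x_1* = 4 + 0.625·(M − 4p_1 − 15p_2)/p_1.
Discretionary income = 252 − 4·6.48 − 15·8 = 106.08; x_1* = 4 + 0.625·106.08/6.48 = 14.2315.

x_1* = 14.2315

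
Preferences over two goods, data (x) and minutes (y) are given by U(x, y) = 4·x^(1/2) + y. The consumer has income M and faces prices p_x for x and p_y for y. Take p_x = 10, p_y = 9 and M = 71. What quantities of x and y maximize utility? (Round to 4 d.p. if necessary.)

MU_x = 2/√x, MU_y = 1. Tangency: 2/√x = p_x/p_y.
Solve: √x = 2·p_y/p_x, so x*(p_x,p_y) = (2·p_y/p_x)², and y* = (M − p_x·x*)/p_y.
Plugging in: x* = (2·9/10)² = 3.24, y* = 4.2889.

x* = 3.24, y* = 4.2889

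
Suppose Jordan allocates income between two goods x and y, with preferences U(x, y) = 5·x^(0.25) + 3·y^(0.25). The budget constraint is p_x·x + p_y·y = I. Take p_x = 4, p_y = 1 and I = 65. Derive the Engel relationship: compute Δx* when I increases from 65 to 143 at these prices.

Δx* = 10.8134

Substitute y = (y/x)·x into the budget: x* = I/(p_x + p_y·(y/x)).
Numerically y/x = 3.213278, so x* = 65/(4 + 1·3.213278) = 9.0112.
At I' = 143: x* = 19.8246. Change: 19.8246 − 9.0112 = 10.8134.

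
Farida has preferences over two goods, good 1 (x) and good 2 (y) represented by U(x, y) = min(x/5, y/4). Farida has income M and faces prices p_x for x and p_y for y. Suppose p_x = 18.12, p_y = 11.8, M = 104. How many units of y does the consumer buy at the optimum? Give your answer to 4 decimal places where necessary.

Leontief preferences: the optimum is at the kink where x/5 = y/4, i.e. y = (4/5)·x.
Budget: p_x·x + p_y·(4/5)·x = M, so (5·p_x + 4·p_y)·x = 5·M.
Demand: x*(p_x,p_y,M) = 5·M/(5·p_x + 4·p_y), y* = 4·M/(5·p_x + 4·p_y).
Here 5·18.12 + 4·11.8 = 137.8, giving y* = 3.0189.

y* = 3.0189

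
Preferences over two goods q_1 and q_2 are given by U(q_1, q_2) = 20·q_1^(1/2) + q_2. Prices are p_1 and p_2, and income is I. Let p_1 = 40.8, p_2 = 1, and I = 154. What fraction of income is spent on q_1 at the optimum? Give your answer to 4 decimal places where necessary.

share on q_1 = 0.0159

Set MRS = p_1/p_2: 10·q_1^(−1/2) = p_1/p_2.
Solve: √q_1 = 10·p_2/p_1, so q_1*(p_1,p_2) = (10·p_2/p_1)², and q_2* = (I − p_1·q_1*)/p_2.
Plugging in: q_1* = (10·1/40.8)² = 0.0601, q_2* = 151.549.
Expenditure on q_1: 40.8·0.0601 = 2.451; share = 0.0159.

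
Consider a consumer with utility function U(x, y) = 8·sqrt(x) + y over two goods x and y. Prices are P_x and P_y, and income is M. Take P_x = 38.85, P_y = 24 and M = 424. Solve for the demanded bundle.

MU_x = 4/√x, MU_y = 1. Tangency: 4/√x = P_x/P_y.
Solve: √x = 4·P_y/P_x, so x*(P_x,P_y) = (4·P_y/P_x)², and y* = (M − P_x·x*)/P_y.
Plugging in: x* = (4·24/38.85)² = 6.1061, y* = 7.7825.

x* = 6.1061, y* = 7.7825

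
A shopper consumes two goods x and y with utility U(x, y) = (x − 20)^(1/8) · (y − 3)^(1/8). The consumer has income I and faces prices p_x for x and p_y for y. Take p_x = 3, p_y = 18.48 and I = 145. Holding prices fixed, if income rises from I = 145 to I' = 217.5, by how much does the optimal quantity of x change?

Δx* = 12.0833

After buying the subsistence bundle (20, 3), a share 0.5 of the remaining income goes to x: x* = 20 + 0.5·(I − 20p_x − 3p_y)/p_x.
Discretionary income = 145 − 20·3 − 3·18.48 = 29.56; x* = 20 + 0.5·29.56/3 = 24.9267.
At I' = 217.5: x* = 37.01. Change: 37.01 − 24.9267 = 12.0833.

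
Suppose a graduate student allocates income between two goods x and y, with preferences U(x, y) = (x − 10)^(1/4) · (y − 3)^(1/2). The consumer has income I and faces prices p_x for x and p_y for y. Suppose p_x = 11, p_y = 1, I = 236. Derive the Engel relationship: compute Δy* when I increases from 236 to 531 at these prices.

MRS = (1/2)·(y−3)/(x−10). Tangency with p_x/p_y gives y−3 = 2·(p_x/p_y)·(x−10).
After buying the subsistence bundle (10, 3), a share 1/3 of the remaining income goes to x: x* = 10 + 1/3·(I − 10p_x − 3p_y)/p_x.
Discretionary income = 236 − 10·11 − 3·1 = 123; y* = 3 + 2/3·123/1 = 85.
At I' = 531: y* = 281.6667. Change: 281.6667 − 85 = 196.6667.

Δy* = 196.6667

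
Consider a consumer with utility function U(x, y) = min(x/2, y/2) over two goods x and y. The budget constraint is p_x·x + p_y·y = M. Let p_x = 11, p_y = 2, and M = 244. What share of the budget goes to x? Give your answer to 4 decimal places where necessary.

With perfect complements, no substitution: consume in ratio x:y = 2:2.
Budget: p_x·x + p_y·x = M, so (2·p_x + 2·p_y)·x = 2·M.
Demand: x*(p_x,p_y,M) = 2·M/(2·p_x + 2·p_y), y* = 2·M/(2·p_x + 2·p_y).
Here 2·11 + 2·2 = 26, giving x* = 18.7692 and y* = 18.7692.
Expenditure on x: 11·18.7692 = 206.4615; share = 0.8462.

share on x = 0.8462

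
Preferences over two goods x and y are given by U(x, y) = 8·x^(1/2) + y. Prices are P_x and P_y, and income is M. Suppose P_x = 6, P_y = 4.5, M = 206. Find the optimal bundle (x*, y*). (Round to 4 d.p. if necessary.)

x* = 9, y* = 33.7778

MU_x = 4/√x, MU_y = 1. Tangency: 4/√x = P_x/P_y.
Solve: √x = 4·P_y/P_x, so x*(P_x,P_y) = (4·P_y/P_x)², and y* = (M − P_x·x*)/P_y.
Plugging in: x* = (4·4.5/6)² = 9, y* = 33.7778.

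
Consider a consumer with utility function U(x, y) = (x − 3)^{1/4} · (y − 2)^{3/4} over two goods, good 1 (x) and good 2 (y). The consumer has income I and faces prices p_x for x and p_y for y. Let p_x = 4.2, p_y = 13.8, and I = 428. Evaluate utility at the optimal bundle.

V = 21.5609

Let x' = x−3, y' = y−2. MRS = (1/3)·y'/x' = p_x/p_y.
After buying the subsistence bundle (3, 2), a share 0.25 of the remaining income goes to x: x* = 3 + 0.25·(I − 3p_x − 2p_y)/p_x.
Discretionary income = 428 − 3·4.2 − 2·13.8 = 387.8; x* = 3 + 0.25·387.8/4.2 = 26.0833; y* = 2 + 0.75·387.8/13.8 = 23.0761.
Utility at the optimum: U(26.0833, 23.0761) = 21.5609.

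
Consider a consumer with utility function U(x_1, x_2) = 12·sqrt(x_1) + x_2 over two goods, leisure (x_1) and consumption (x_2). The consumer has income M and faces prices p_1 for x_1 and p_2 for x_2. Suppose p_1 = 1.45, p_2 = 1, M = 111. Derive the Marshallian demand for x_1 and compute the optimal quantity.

x_1* = 17.1225

Plugging in: x_1* = (6·1/1.45)² = 17.1225.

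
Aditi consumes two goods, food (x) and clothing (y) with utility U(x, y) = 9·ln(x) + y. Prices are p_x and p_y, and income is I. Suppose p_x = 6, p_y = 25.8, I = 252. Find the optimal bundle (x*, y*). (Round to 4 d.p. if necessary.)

At the given prices: x* = 9·25.8/6 = 38.7, and y* = 0.7674.

x* = 38.7, y* = 0.7674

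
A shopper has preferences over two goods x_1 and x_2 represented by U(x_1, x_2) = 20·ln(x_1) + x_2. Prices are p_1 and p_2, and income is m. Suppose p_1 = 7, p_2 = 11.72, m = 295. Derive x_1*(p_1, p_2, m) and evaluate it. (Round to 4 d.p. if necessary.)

At the given prices: x_1* = 20·11.72/7 = 33.4857.

x_1* = 33.4857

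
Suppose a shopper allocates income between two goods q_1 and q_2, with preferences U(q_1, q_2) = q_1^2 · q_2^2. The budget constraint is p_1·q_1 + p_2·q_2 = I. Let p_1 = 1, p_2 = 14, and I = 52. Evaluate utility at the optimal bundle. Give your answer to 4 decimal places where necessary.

V = 2331.5102

Demand: q_1*(p_1,p_2,I) = 0.5·I/p_1 and q_2* = 0.5·I/p_2.
At p_1=1, p_2=14, I=52: q_1* = 0.5·52/1 = 26, q_2* = 1.8571.
Utility at the optimum: U(26, 1.8571) = 2331.5102.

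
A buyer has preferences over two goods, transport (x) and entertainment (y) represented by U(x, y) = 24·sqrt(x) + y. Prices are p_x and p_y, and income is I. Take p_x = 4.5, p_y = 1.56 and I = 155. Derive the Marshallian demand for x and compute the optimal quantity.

Solve: √x = 12·p_y/p_x, so x*(p_x,p_y) = (12·p_y/p_x)², and y* = (I − p_x·x*)/p_y.
Plugging in: x* = (12·1.56/4.5)² = 17.3056.

x* = 17.3056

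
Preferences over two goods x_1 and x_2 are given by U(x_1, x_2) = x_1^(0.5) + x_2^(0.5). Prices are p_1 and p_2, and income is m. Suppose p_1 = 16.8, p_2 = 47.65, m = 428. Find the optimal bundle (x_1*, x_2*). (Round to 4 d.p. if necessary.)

From the CES first-order condition, (x_2/x_1)^(0.5) = p_1/p_2.
Hence x_2/x_1 = (p_1/p_2)^(1/(0.5)), i.e. raised to the 2 power.
Substitute x_2 = (x_2/x_1)·x_1 into the budget: x_1* = m/(p_1 + p_2·(x_2/x_1)).
Numerically x_2/x_1 = 0.124306, so x_1* = 428/(16.8 + 47.65·0.124306) = 18.8354 and x_2* = 0.124306·18.8354 = 2.3414.

x_1* = 18.8354, x_2* = 2.3414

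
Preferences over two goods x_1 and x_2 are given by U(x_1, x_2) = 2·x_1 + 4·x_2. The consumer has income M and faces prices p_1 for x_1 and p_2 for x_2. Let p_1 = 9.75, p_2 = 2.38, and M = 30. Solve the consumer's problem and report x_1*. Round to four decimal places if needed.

x_1* = 0

Numerically: x_1* = 0, x_2* = 12.605.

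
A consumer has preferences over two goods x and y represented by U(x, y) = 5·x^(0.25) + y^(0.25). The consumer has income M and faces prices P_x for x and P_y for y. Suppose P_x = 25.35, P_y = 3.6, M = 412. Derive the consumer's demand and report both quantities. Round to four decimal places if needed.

MU_x ∝ 5·x^(-0.75), MU_y ∝ y^(-0.75), so MRS = 5·(y/x)^(0.75) = P_x/P_y.
Hence y/x = ((1/5)·P_x/P_y)^(1/(0.75)), i.e. raised to the 4/3 power.
Substitute y = (y/x)·x into the budget: x* = M/(P_x + P_y·(y/x)).
Numerically y/x = 1.578607, so x* = 412/(25.35 + 3.6·1.578607) = 13.2762 and y* = 1.578607·13.2762 = 20.9579.

x* = 13.2762, y* = 20.9579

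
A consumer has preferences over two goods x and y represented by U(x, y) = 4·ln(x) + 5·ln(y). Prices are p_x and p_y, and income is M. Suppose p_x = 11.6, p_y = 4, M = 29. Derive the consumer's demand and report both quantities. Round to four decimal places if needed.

The MRS is (4/5)·y/x. Set MRS = p_x/p_y.
Rearranging, p_y·y = (5/4)·p_x·x. Substituting into the budget gives p_x·x·(1 + (5/4)) = M.
Demand: x*(p_x,p_y,M) = 4/9·M/p_x and y* = 5/9·M/p_y.
At p_x=11.6, p_y=4, M=29: x* = 4/9·29/11.6 = 1.1111, y* = 4.0278.

x* = 1.1111, y* = 4.0278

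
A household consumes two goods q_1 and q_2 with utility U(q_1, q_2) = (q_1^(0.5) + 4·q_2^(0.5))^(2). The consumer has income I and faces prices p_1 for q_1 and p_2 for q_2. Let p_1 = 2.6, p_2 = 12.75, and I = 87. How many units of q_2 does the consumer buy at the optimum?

q_2* = 5.2228

MRS = MU_q_1/MU_q_2 = (1/4)·(q_2/q_1)^(0.5). Set equal to p_1/p_2.
Hence q_2/q_1 = (4·p_1/p_2)^(1/(0.5)), i.e. raised to the 2 power.
Substitute q_2 = (q_2/q_1)·q_1 into the budget: q_1* = I/(p_1 + p_2·(q_2/q_1)).
Numerically q_2/q_1 = 0.665344, so q_1* = 87/(2.6 + 12.75·0.665344) = 7.8498 and q_2* = 0.665344·7.8498 = 5.2228.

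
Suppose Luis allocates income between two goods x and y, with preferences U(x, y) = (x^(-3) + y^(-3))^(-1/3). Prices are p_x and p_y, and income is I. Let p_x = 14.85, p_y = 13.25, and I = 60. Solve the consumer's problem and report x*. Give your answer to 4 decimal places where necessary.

x* = 2.1065

From the CES first-order condition, (y/x)^(4) = p_x/p_y.
Hence y/x = (p_x/p_y)^(1/(4)), i.e. raised to the 0.25 power.
With the ratio pinned down, the budget gives x* = I/(p_x + p_y·(y/x)) and y* = (y/x)·x*.
Numerically y/x = 1.028911, so x* = 60/(14.85 + 13.25·1.028911) = 2.1065.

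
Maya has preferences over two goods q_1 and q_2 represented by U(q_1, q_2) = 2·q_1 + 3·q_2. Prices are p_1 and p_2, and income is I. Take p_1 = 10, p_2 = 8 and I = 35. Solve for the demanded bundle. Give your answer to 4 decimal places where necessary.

Linear utility — the consumer picks whichever good has higher MU/price: 2/10 = 0.2 vs 3/8 = 0.375.
q_2 gives more utility per dollar, so spend all income on q_2: q_2* = I/p_2, q_1* = 0.
Numerically: q_1* = 0, q_2* = 4.375.

q_1* = 0, q_2* = 4.375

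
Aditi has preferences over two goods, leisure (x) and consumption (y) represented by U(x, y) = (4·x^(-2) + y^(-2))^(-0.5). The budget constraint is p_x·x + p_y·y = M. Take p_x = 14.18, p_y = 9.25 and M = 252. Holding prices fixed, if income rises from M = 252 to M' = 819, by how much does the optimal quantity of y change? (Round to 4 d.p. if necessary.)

From the CES first-order condition, 4·(y/x)^(3) = p_x/p_y.
Solve for the ratio: y/x = [(1/4)·p_x/p_y]^(1/3).
Substitute y = (y/x)·x into the budget: x* = M/(p_x + p_y·(y/x)).
Numerically y/x = 0.72637, so x* = 252/(14.18 + 9.25·0.72637) = 12.058 and y* = 0.72637·12.058 = 8.7586.
At M' = 819: y* = 28.4655. Change: 28.4655 − 8.7586 = 19.7069.

Δy* = 19.7069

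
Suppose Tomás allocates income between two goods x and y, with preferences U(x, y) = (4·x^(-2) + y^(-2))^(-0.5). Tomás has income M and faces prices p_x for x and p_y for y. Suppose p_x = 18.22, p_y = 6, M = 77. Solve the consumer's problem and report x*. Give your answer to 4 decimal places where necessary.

x* = 3.2498

From the CES first-order condition, 4·(y/x)^(3) = p_x/p_y.
Solve for the ratio: y/x = [(1/4)·p_x/p_y]^(1/3).
With the ratio pinned down, the budget gives x* = M/(p_x + p_y·(y/x)) and y* = (y/x)·x*.
Numerically y/x = 0.912247, so x* = 77/(18.22 + 6·0.912247) = 3.2498.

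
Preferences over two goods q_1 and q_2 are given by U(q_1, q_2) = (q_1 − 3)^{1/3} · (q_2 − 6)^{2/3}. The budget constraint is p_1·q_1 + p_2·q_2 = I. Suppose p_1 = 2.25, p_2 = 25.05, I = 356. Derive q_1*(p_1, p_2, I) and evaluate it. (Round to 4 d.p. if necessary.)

q_1* = 32.4741

Let q_1' = q_1−3, q_2' = q_2−6. MRS = (1/2)·q_2'/q_1' = p_1/p_2.
After buying the subsistence bundle (3, 6), a share 1/3 of the remaining income goes to q_1: q_1* = 3 + 1/3·(I − 3p_1 − 6p_2)/p_1.
Discretionary income = 356 − 3·2.25 − 6·25.05 = 198.95; q_1* = 3 + 1/3·198.95/2.25 = 32.4741.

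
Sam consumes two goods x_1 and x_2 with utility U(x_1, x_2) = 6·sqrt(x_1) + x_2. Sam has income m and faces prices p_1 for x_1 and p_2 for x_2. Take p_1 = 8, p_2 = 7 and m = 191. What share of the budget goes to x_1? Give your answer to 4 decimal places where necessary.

MU_x_1 = 3/√x_1, MU_x_2 = 1. Tangency: 3/√x_1 = p_1/p_2.
Solve: √x_1 = 3·p_2/p_1, so x_1*(p_1,p_2) = (3·p_2/p_1)², and x_2* = (m − p_1·x_1*)/p_2.
Plugging in: x_1* = (3·7/8)² = 6.8906, x_2* = 19.4107.
Expenditure on x_1: 8·6.8906 = 55.125; share = 0.2886.

share on x_1 = 0.2886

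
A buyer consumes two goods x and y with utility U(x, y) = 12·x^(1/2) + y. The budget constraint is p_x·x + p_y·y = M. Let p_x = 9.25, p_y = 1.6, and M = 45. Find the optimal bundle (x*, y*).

x* = 1.0771, y* = 21.898

MU_x = 6/√x, MU_y = 1. Tangency: 6/√x = p_x/p_y.
Solve: √x = 6·p_y/p_x, so x*(p_x,p_y) = (6·p_y/p_x)², and y* = (M − p_x·x*)/p_y.
Plugging in: x* = (6·1.6/9.25)² = 1.0771, y* = 21.898.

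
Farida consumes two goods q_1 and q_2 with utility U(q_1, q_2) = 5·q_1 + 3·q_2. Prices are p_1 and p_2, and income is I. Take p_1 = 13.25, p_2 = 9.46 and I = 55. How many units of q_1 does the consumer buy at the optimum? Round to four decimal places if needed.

q_1 gives more utility per dollar, so spend all income on q_1: q_1* = I/p_1, q_2* = 0.
Numerically: q_1* = 4.1509, q_2* = 0.

q_1* = 4.1509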